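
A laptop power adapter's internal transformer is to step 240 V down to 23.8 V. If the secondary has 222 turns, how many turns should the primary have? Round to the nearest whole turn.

N_p = 2239 turns

N_p/N_s = V_p/V_s, so N_p = 222 × 240/23.8 = 2238.7 ≈ 2239 turns.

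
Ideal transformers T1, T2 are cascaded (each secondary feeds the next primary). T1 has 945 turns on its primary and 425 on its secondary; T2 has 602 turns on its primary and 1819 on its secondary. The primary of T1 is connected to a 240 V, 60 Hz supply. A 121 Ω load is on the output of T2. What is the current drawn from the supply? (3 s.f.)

I_supply ≈ 3.66 A

After T1: V = 240.00 × 425/945 = 107.94 V.
After T2: V = 107.94 × 1819/602 = 326.14 V.
I_load = 326.14/121 = 2.6954 A, so P_out = 326.14 × 2.6954 = 879.07 W.
All ideal ⇒ P_in = P_out, so I_supply = 879.07/240 = 3.66 A.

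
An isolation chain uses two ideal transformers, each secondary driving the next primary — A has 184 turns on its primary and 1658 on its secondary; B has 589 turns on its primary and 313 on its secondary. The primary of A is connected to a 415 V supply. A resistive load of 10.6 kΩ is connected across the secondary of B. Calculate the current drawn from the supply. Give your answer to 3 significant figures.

After A: V = 415.00 × 1658/184 = 3739.5 V.
After B: V = 3739.5 × 313/589 = 1987.2 V.
I_load = 1987.2/10600 = 0.18747 A, so P_out = 1987.2 × 0.18747 = 372.55 W.
All ideal ⇒ P_in = P_out, so I_supply = 372.55/415 = 0.898 A.

I_supply ≈ 0.898 A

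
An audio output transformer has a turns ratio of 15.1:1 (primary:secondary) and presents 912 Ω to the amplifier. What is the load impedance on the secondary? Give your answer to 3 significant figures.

Z_s = Z_p/(N_p/N_s)² = 912/15.1² = 4.00 Ω.

Z_s ≈ 4.00 Ω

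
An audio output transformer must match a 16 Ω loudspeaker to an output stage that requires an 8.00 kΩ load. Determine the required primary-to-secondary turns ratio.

Z_p/Z_s = (N_p/N_s)², so N_p/N_s = √(8000/16) = √500 = 22.4.

N_p/N_s ≈ 22.4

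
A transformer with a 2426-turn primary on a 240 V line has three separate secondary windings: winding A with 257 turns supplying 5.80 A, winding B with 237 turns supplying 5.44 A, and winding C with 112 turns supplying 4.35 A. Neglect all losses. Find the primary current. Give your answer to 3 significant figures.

I_p ≈ 1.35 A

V_A = 240 × 257/2426 = 25.425 V; V_B = 240 × 237/2426 = 23.446 V; V_C = 240 × 112/2426 = 11.080 V.
P_out = V_A I_A + V_B I_B + V_C I_C = 25.425×5.80 + 23.446×5.44 + 11.080×4.35 = 147.46 + 127.55 + 48.198 = 323.21 W.
Ideal ⇒ P_in = P_out, so I_p = P_out/V_p = 323.21/240 = 1.35 A.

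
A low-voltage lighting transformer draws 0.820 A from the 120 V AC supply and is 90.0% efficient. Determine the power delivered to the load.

P_out ≈ 88.6 W

P_in = V_p I_p = 120 × 0.820 = 98.400 W.
P_out = η P_in = 0.900 × 98.400 = 88.6 W.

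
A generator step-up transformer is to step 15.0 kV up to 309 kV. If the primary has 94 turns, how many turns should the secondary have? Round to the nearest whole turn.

N_s = 1936 turns

N_s/N_p = V_s/V_p, so N_s = 94 × 309000/15000 = 1936.4 ≈ 1936 turns.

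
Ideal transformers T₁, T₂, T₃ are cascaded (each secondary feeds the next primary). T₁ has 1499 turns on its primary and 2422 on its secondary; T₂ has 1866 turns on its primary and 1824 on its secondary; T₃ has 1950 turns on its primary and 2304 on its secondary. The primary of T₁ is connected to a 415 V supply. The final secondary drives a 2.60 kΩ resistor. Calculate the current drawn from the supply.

After T₁: V = 415.00 × 2422/1499 = 670.53 V.
After T₂: V = 670.53 × 1824/1866 = 655.44 V.
After T₃: V = 655.44 × 2304/1950 = 774.43 V.
I_load = 774.43/2600 = 0.29786 A, so P_out = 774.43 × 0.29786 = 230.67 W.
All ideal ⇒ P_in = P_out, so I_supply = 230.67/415 = 0.556 A.

I_supply ≈ 0.556 A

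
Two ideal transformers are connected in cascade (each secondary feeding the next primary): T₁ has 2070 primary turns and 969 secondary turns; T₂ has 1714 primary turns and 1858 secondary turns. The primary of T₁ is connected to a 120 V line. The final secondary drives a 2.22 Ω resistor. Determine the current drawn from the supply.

I_supply ≈ 13.9 A

After T₁: V = 120.00 × 969/2070 = 56.174 V.
After T₂: V = 56.174 × 1858/1714 = 60.893 V.
I_load = 60.893/2.22 = 27.429 A, so P_out = 60.893 × 27.429 = 1670.3 W.
All ideal ⇒ P_in = P_out, so I_supply = 1670.3/120 = 13.9 A.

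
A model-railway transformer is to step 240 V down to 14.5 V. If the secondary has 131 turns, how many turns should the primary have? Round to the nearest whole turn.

N_p = 2168 turns

N_p/N_s = V_p/V_s, so N_p = 131 × 240/14.5 = 2168.3 ≈ 2168 turns.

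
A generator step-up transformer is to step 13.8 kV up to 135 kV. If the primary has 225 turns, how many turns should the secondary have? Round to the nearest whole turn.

N_s = 2201 turns

N_s/N_p = V_s/V_p, so N_s = 225 × 135000/13800 = 2201.1 ≈ 2201 turns.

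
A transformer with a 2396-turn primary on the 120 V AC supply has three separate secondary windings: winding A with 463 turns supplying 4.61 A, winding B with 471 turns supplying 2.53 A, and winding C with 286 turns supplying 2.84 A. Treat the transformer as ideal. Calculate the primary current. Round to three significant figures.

V_A = 120 × 463/2396 = 23.189 V; V_B = 120 × 471/2396 = 23.589 V; V_C = 120 × 286/2396 = 14.324 V.
P_out = V_A I_A + V_B I_B + V_C I_C = 23.189×4.61 + 23.589×2.53 + 14.324×2.84 = 106.90 + 59.681 + 40.680 = 207.26 W.
Ideal ⇒ P_in = P_out, so I_p = P_out/V_p = 207.26/120 = 1.73 A.

I_p ≈ 1.73 A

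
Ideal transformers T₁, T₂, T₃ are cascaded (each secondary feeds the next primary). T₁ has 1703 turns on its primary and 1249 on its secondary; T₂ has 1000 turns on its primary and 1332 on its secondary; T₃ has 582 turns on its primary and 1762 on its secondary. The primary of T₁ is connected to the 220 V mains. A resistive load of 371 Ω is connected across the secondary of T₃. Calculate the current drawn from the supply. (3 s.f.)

I_supply ≈ 5.19 A

After T₁: V = 220.00 × 1249/1703 = 161.35 V.
After T₂: V = 161.35 × 1332/1000 = 214.92 V.
After T₃: V = 214.92 × 1762/582 = 650.67 V.
I_load = 650.67/371 = 1.7538 A, so P_out = 650.67 × 1.7538 = 1141.1 W.
All ideal ⇒ P_in = P_out, so I_supply = 1141.1/220 = 5.19 A.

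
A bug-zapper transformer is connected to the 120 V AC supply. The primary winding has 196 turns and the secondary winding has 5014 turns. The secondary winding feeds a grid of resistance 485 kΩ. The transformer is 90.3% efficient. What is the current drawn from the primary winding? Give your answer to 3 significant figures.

I_p ≈ 0.179 A

V_s = 120 × 5014/196 = 3069.8 V.
I_s = V_s/R = 3069.8/485000 = 0.0063295 A.
P_out = V_s I_s = 3069.8 × 0.0063295 = 19.430 W.
P_in = P_out/η = 19.430/0.903 = 21.517 W.
I_p = P_in/V_p = 21.517/120 = 0.179 A.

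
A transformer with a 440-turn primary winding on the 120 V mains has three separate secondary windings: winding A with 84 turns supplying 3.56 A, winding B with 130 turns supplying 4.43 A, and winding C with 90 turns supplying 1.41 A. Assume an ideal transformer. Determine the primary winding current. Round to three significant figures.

V_A = 120 × 84/440 = 22.909 V; V_B = 120 × 130/440 = 35.455 V; V_C = 120 × 90/440 = 24.545 V.
P_out = V_A I_A + V_B I_B + V_C I_C = 22.909×3.56 + 35.455×4.43 + 24.545×1.41 = 81.556 + 157.06 + 34.609 = 273.23 W.
Ideal ⇒ P_in = P_out, so I_p = P_out/V_p = 273.23/120 = 2.28 A.

I_p ≈ 2.28 A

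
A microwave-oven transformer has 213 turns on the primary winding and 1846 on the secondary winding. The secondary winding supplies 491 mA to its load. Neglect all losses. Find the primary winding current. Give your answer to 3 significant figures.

For an ideal transformer I_p/I_s = N_s/N_p, so I_p = 0.491 × 1846/213 = 4.26 A.

I_p ≈ 4.26 A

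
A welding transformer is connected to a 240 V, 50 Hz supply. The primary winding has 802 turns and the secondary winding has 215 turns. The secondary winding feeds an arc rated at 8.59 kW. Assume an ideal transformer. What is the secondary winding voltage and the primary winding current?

V_s = V_p × N_s/N_p = 240 × 215/802 = 64.339 V.
I_s = P/V_s = 8590/64.339 = 133.51 A.
I_p = I_s × N_s/N_p = 133.51 × 215/802 = 35.8 A.

V_s ≈ 64.3 V, I_p ≈ 35.8 A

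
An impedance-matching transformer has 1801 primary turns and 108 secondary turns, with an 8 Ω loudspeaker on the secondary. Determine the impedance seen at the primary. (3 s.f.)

Z_p = (N_p/N_s)² × Z_s = (1801/108)² × 8 = 2220 Ω.

Z_p ≈ 2220 Ω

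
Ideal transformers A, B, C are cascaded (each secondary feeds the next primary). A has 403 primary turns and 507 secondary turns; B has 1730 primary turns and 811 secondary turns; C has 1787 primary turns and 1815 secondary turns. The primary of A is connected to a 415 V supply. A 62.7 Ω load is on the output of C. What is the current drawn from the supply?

I_supply ≈ 2.37 A

After A: V = 415.00 × 507/403 = 522.10 V.
After B: V = 522.10 × 811/1730 = 244.75 V.
After C: V = 244.75 × 1815/1787 = 248.59 V.
I_load = 248.59/62.7 = 3.9647 A, so P_out = 248.59 × 3.9647 = 985.57 W.
All ideal ⇒ P_in = P_out, so I_supply = 985.57/415 = 2.37 A.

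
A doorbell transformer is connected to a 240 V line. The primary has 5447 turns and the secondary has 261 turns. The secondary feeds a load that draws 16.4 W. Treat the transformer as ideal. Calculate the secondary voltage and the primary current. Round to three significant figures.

V_s = V_p × N_s/N_p = 240 × 261/5447 = 11.500 V.
I_s = P/V_s = 16.4/11.500 = 1.4261 A.
I_p = I_s × N_s/N_p = 1.4261 × 261/5447 = 0.0683 A.

V_s ≈ 11.5 V, I_p ≈ 0.0683 A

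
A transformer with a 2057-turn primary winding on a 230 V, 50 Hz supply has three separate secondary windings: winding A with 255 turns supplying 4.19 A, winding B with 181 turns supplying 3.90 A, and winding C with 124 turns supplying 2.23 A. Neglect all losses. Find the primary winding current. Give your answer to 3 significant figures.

I_p ≈ 0.997 A

V_A = 230 × 255/2057 = 28.512 V; V_B = 230 × 181/2057 = 20.238 V; V_C = 230 × 124/2057 = 13.865 V.
P_out = V_A I_A + V_B I_B + V_C I_C = 28.512×4.19 + 20.238×3.90 + 13.865×2.23 = 119.47 + 78.929 + 30.919 = 229.31 W.
Ideal ⇒ P_in = P_out, so I_p = P_out/V_p = 229.31/230 = 0.997 A.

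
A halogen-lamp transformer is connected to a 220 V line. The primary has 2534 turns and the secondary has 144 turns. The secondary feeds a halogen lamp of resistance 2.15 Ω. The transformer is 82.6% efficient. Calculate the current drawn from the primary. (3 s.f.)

V_s = 220 × 144/2534 = 12.502 V.
I_s = V_s/R = 12.502/2.15 = 5.8149 A.
P_out = V_s I_s = 12.502 × 5.8149 = 72.697 W.
P_in = P_out/η = 72.697/0.826 = 88.011 W.
I_p = P_in/V_p = 88.011/220 = 0.400 A.

I_p ≈ 0.400 A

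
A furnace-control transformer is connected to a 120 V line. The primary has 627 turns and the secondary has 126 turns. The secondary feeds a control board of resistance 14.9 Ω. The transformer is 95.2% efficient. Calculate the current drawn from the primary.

I_p ≈ 0.342 A

V_s = 120 × 126/627 = 24.115 V.
I_s = V_s/R = 24.115/14.9 = 1.6184 A.
P_out = V_s I_s = 24.115 × 1.6184 = 39.029 W.
P_in = P_out/η = 39.029/0.952 = 40.996 W.
I_p = P_in/V_p = 40.996/120 = 0.342 A.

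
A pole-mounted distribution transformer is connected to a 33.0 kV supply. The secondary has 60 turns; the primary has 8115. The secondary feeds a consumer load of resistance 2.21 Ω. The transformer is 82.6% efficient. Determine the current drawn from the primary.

I_p ≈ 0.988 A

V_s = 33000 × 60/8115 = 243.99 V.
I_s = V_s/R = 243.99/2.21 = 110.40 A.
P_out = V_s I_s = 243.99 × 110.40 = 26938 W.
P_in = P_out/η = 26938/0.826 = 32612 W.
I_p = P_in/V_p = 32612/33000 = 0.988 A.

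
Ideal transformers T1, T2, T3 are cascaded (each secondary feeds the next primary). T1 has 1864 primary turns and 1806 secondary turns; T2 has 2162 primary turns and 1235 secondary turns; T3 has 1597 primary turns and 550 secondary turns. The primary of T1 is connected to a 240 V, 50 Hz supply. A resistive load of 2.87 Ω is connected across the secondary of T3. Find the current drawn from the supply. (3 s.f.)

Secondary of T1: V = 240.00 × 1806/1864 = 232.53 V.
Secondary of T2: V = 232.53 × 1235/2162 = 132.83 V.
Secondary of T3: V = 132.83 × 550/1597 = 45.746 V.
I_load = 45.746/2.87 = 15.939 A, so P_out = 45.746 × 15.939 = 729.16 W.
All ideal ⇒ P_in = P_out, so I_supply = 729.16/240 = 3.04 A.

I_supply ≈ 3.04 A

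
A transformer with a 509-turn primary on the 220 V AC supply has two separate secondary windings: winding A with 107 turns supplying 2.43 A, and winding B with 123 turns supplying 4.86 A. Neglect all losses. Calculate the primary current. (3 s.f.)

V_A = 220 × 107/509 = 46.248 V; V_B = 220 × 123/509 = 53.163 V.
P_out = V_A I_A + V_B I_B = 46.248×2.43 + 53.163×4.86 = 112.38 + 258.37 = 370.75 W.
Ideal ⇒ P_in = P_out, so I_p = P_out/V_p = 370.75/220 = 1.69 A.

I_p ≈ 1.69 A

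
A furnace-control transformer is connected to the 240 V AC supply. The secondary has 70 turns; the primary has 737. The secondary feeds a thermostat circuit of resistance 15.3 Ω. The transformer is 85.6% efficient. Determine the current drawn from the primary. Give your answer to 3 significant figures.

I_p ≈ 0.165 A

V_s = 240 × 70/737 = 22.795 V.
I_s = V_s/R = 22.795/15.3 = 1.4899 A.
P_out = V_s I_s = 22.795 × 1.4899 = 33.962 W.
P_in = P_out/η = 33.962/0.856 = 39.675 W.
I_p = P_in/V_p = 39.675/240 = 0.165 A.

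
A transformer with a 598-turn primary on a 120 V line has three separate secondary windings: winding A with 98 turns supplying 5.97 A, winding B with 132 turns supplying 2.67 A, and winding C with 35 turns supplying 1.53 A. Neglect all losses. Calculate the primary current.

V_A = 120 × 98/598 = 19.666 V; V_B = 120 × 132/598 = 26.488 V; V_C = 120 × 35/598 = 7.0234 V.
P_out = V_A I_A + V_B I_B + V_C I_C = 19.666×5.97 + 26.488×2.67 + 7.0234×1.53 = 117.40 + 70.724 + 10.746 = 198.87 W.
Ideal ⇒ P_in = P_out, so I_p = P_out/V_p = 198.87/120 = 1.66 A.

I_p ≈ 1.66 A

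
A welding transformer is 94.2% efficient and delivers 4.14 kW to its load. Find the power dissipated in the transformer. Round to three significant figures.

P_loss ≈ 255 W

P_in = P_out/η = 4140/0.942 = 4394.90 W.
P_loss = P_in − P_out = 4394.90 − 4140 = 255 W.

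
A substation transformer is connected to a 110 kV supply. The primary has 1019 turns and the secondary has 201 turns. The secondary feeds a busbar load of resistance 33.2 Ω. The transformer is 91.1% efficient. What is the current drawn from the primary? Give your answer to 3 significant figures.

V_s = 110000 × 201/1019 = 21698 V.
I_s = V_s/R = 21698/33.2 = 653.55 A.
P_out = V_s I_s = 21698 × 653.55 = 1.4180×10^7 W.
P_in = P_out/η = 1.4180×10^7/0.911 = 1.5566×10^7 W.
I_p = P_in/V_p = 1.5566×10^7/110000 = 142 A.

I_p ≈ 142 A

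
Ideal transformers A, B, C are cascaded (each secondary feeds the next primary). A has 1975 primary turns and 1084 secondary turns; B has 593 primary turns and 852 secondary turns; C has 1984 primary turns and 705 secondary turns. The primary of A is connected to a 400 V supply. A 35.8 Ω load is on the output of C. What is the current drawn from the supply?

After A: V = 400.00 × 1084/1975 = 219.54 V.
After B: V = 219.54 × 852/593 = 315.43 V.
After C: V = 315.43 × 705/1984 = 112.09 V.
I_load = 112.09/35.8 = 3.1309 A, so P_out = 112.09 × 3.1309 = 350.93 W.
All ideal ⇒ P_in = P_out, so I_supply = 350.93/400 = 0.877 A.

I_supply ≈ 0.877 A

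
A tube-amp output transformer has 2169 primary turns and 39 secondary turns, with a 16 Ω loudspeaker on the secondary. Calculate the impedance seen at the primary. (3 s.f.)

Z_p = (N_p/N_s)² × Z_s = (2169/39)² × 16 = 49500 Ω.

Z_p ≈ 49500 Ω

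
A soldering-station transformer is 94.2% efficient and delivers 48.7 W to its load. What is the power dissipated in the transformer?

P_in = P_out/η = 48.7/0.942 = 51.6985 W.
P_loss = P_in − P_out = 51.6985 − 48.7 = 3.00 W.

P_loss ≈ 3.00 W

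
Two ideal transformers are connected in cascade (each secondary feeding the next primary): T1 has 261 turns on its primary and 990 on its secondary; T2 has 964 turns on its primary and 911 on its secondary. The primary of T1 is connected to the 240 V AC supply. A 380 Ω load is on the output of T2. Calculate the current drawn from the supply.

After T1: V = 240.00 × 990/261 = 910.34 V.
After T2: V = 910.34 × 911/964 = 860.29 V.
I_load = 860.29/380 = 2.2639 A, so P_out = 860.29 × 2.2639 = 1947.7 W.
All ideal ⇒ P_in = P_out, so I_supply = 1947.7/240 = 8.12 A.

I_supply ≈ 8.12 A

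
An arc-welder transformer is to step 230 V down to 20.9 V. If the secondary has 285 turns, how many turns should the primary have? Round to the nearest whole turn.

N_p = 3136 turns

N_p/N_s = V_p/V_s, so N_p = 285 × 230/20.9 = 3136.4 ≈ 3136 turns.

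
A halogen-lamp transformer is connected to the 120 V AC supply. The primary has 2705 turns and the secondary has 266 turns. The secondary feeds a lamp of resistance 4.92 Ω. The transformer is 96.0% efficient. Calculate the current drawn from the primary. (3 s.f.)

I_p ≈ 0.246 A

V_s = 120 × 266/2705 = 11.800 V.
I_s = V_s/R = 11.800/4.92 = 2.3984 A.
P_out = V_s I_s = 11.800 × 2.3984 = 28.303 W.
P_in = P_out/η = 28.303/0.960 = 29.482 W.
I_p = P_in/V_p = 29.482/120 = 0.246 A.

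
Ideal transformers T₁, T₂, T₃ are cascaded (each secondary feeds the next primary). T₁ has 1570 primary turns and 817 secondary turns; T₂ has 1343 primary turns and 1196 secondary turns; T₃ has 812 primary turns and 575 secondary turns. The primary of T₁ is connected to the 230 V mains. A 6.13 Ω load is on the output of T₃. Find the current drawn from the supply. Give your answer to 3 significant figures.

I_supply ≈ 4.04 A

Secondary of T₁: V = 230.00 × 817/1570 = 119.69 V.
Secondary of T₂: V = 119.69 × 1196/1343 = 106.59 V.
Secondary of T₃: V = 106.59 × 575/812 = 75.477 V.
I_load = 75.477/6.13 = 12.313 A, so P_out = 75.477 × 12.313 = 929.34 W.
All ideal ⇒ P_in = P_out, so I_supply = 929.34/230 = 4.04 A.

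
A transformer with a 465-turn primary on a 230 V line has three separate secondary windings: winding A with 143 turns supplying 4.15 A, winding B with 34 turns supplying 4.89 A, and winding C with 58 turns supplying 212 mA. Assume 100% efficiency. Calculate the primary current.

I_p ≈ 1.66 A

V_A = 230 × 143/465 = 70.731 V; V_B = 230 × 34/465 = 16.817 V; V_C = 230 × 58/465 = 28.688 V.
P_out = V_A I_A + V_B I_B + V_C I_C = 70.731×4.15 + 16.817×4.89 + 28.688×0.212 = 293.53 + 82.236 + 6.0819 = 381.85 W.
Ideal ⇒ P_in = P_out, so I_p = P_out/V_p = 381.85/230 = 1.66 A.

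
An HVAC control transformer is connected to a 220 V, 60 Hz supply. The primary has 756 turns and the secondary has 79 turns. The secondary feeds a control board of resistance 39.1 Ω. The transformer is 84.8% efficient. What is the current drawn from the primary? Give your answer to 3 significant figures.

V_s = 220 × 79/756 = 22.989 V.
I_s = V_s/R = 22.989/39.1 = 0.58796 A.
P_out = V_s I_s = 22.989 × 0.58796 = 13.517 W.
P_in = P_out/η = 13.517/0.848 = 15.940 W.
I_p = P_in/V_p = 15.940/220 = 0.0725 A.

I_p ≈ 0.0725 A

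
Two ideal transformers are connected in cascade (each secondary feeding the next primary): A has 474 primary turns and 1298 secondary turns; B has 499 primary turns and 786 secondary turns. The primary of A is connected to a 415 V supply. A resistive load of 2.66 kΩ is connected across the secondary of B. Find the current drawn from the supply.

I_supply ≈ 2.90 A

Secondary of A: V = 415.00 × 1298/474 = 1136.4 V.
Secondary of B: V = 1136.4 × 786/499 = 1790.1 V.
I_load = 1790.1/2660 = 0.67295 A, so P_out = 1790.1 × 0.67295 = 1204.6 W.
All ideal ⇒ P_in = P_out, so I_supply = 1204.6/415 = 2.90 A.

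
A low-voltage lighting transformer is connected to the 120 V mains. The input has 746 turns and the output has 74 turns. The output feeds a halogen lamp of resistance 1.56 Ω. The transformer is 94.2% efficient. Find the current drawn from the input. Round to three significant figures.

V_out = 120 × 74/746 = 11.903 V.
I_out = V_out/R = 11.903/1.56 = 7.6304 A.
P_out = V_out I_out = 11.903 × 7.6304 = 90.829 W.
P_in = P_out/η = 90.829/0.942 = 96.421 W.
I_in = P_in/V_in = 96.421/120 = 0.804 A.

I_in ≈ 0.804 A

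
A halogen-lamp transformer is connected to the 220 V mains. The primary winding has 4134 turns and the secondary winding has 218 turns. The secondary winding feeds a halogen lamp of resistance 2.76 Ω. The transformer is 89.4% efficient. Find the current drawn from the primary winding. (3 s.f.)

V_s = 220 × 218/4134 = 11.601 V.
I_s = V_s/R = 11.601/2.76 = 4.2034 A.
P_out = V_s I_s = 11.601 × 4.2034 = 48.765 W.
P_in = P_out/η = 48.765/0.894 = 54.547 W.
I_p = P_in/V_p = 54.547/220 = 0.248 A.

I_p ≈ 0.248 A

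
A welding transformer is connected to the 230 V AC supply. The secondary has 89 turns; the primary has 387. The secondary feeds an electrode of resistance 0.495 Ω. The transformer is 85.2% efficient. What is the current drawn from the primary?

V_s = 230 × 89/387 = 52.894 V.
I_s = V_s/R = 52.894/0.495 = 106.86 A.
P_out = V_s I_s = 52.894 × 106.86 = 5652.1 W.
P_in = P_out/η = 5652.1/0.852 = 6633.9 W.
I_p = P_in/V_p = 6633.9/230 = 28.8 A.

I_p ≈ 28.8 A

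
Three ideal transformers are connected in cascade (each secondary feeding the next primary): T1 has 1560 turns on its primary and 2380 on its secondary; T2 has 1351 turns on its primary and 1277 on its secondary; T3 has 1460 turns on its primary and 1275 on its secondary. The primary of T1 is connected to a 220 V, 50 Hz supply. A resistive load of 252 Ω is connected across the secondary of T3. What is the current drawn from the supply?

After T1: V = 220.00 × 2380/1560 = 335.64 V.
After T2: V = 335.64 × 1277/1351 = 317.26 V.
After T3: V = 317.26 × 1275/1460 = 277.06 V.
I_load = 277.06/252 = 1.0994 A, so P_out = 277.06 × 1.0994 = 304.60 W.
All ideal ⇒ P_in = P_out, so I_supply = 304.60/220 = 1.38 A.

I_supply ≈ 1.38 A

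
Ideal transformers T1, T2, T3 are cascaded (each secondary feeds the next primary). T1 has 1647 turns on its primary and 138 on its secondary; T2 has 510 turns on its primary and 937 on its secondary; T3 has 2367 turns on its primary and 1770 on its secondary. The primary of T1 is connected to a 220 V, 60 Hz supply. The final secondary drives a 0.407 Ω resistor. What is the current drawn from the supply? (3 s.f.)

After T1: V = 220.00 × 138/1647 = 18.434 V.
After T2: V = 18.434 × 937/510 = 33.867 V.
After T3: V = 33.867 × 1770/2367 = 25.325 V.
I_load = 25.325/0.407 = 62.224 A, so P_out = 25.325 × 62.224 = 1575.8 W.
All ideal ⇒ P_in = P_out, so I_supply = 1575.8/220 = 7.16 A.

I_supply ≈ 7.16 A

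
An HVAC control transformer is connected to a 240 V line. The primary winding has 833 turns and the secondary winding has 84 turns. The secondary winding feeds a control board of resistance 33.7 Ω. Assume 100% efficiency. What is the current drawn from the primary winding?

I_p ≈ 0.0724 A

V_s = V_p × N_s/N_p = 240 × 84/833 = 24.202 V.
I_s = V_s/R = 24.202/33.7 = 0.71815 A.
For an ideal transformer I_p N_p = I_s N_s, so I_p = 0.71815 × 84/833 = 0.0724 A.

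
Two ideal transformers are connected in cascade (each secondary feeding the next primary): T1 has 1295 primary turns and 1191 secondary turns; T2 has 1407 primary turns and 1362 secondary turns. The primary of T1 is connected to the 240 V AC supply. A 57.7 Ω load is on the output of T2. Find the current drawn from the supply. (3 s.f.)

I_supply ≈ 3.30 A

Secondary of T1: V = 240.00 × 1191/1295 = 220.73 V.
Secondary of T2: V = 220.73 × 1362/1407 = 213.67 V.
I_load = 213.67/57.7 = 3.7031 A, so P_out = 213.67 × 3.7031 = 791.22 W.
All ideal ⇒ P_in = P_out, so I_supply = 791.22/240 = 3.30 A.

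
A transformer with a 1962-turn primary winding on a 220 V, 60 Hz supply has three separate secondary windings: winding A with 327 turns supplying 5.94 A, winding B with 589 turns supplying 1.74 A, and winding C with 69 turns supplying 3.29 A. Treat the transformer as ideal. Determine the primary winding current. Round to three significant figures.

I_p ≈ 1.63 A

V_A = 220 × 327/1962 = 36.667 V; V_B = 220 × 589/1962 = 66.045 V; V_C = 220 × 69/1962 = 7.7370 V.
P_out = V_A I_A + V_B I_B + V_C I_C = 36.667×5.94 + 66.045×1.74 + 7.7370×3.29 = 217.80 + 114.92 + 25.455 = 358.17 W.
Ideal ⇒ P_in = P_out, so I_p = P_out/V_p = 358.17/220 = 1.63 A.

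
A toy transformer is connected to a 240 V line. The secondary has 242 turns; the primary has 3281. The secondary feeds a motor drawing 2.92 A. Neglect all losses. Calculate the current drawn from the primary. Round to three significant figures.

I_p ≈ 0.215 A

For an ideal transformer I_p N_p = I_s N_s, so I_p = 2.92 × 242/3281 = 0.215 A.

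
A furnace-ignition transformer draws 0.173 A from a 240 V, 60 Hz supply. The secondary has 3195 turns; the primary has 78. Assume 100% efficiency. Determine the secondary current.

I_s ≈ 0.00422 A

I_s/I_p = N_p/N_s, so I_s = 0.173 × 78/3195 = 0.00422 A.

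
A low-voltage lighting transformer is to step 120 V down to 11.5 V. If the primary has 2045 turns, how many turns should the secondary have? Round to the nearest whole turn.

N_s = 196 turns

N_s/N_p = V_s/V_p, so N_s = 2045 × 11.5/120 = 196.0 ≈ 196 turns.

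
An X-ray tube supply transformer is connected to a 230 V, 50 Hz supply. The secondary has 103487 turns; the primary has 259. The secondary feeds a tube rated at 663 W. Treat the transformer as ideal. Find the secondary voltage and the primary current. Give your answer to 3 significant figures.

V_s = V_p × N_s/N_p = 230 × 103487/259 = 91900 V.
I_s = P/V_s = 663/91900 = 0.0072144 A.
I_p = I_s × N_s/N_p = 0.0072144 × 103487/259 = 2.88 A.

V_s ≈ 91900 V, I_p ≈ 2.88 A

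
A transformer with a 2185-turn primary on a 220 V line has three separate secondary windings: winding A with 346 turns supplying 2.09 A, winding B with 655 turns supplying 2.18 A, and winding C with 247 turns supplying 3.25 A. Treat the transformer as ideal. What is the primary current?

I_p ≈ 1.35 A

V_A = 220 × 346/2185 = 34.838 V; V_B = 220 × 655/2185 = 65.950 V; V_C = 220 × 247/2185 = 24.870 V.
P_out = V_A I_A + V_B I_B + V_C I_C = 34.838×2.09 + 65.950×2.18 + 24.870×3.25 = 72.810 + 143.77 + 80.826 = 297.41 W.
Ideal ⇒ P_in = P_out, so I_p = P_out/V_p = 297.41/220 = 1.35 A.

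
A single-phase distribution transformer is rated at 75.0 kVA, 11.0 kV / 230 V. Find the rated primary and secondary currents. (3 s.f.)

I_p = S/V_p = 75000/11000 = 6.82 A.
I_s = S/V_s = 75000/230 = 326 A.

I_p ≈ 6.82 A, I_s ≈ 326 A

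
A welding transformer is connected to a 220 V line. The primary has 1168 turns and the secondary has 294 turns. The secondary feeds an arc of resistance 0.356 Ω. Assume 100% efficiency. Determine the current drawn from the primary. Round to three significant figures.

I_p ≈ 39.2 A

V_s = V_p × N_s/N_p = 220 × 294/1168 = 55.377 V.
I_s = V_s/R = 55.377/0.356 = 155.55 A.
For an ideal transformer I_p N_p = I_s N_s, so I_p = 155.55 × 294/1168 = 39.2 A.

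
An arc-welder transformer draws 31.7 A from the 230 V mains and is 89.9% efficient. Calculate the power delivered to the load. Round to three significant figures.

P_out ≈ 6550 W

P_in = V_p I_p = 230 × 31.7 = 7291.0 W.
P_out = η P_in = 0.899 × 7291.0 = 6550 W.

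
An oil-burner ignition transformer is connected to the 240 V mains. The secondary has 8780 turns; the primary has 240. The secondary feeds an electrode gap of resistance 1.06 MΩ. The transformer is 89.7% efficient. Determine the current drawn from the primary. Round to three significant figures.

I_p ≈ 0.338 A

V_s = 240 × 8780/240 = 8780.0 V.
I_s = V_s/R = 8780.0/(1.06×10^6) = 0.0082830 A.
P_out = V_s I_s = 8780.0 × 0.0082830 = 72.725 W.
P_in = P_out/η = 72.725/0.897 = 81.076 W.
I_p = P_in/V_p = 81.076/240 = 0.338 A.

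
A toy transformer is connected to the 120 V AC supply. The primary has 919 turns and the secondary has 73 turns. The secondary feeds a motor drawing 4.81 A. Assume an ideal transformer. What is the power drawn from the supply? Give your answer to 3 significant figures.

I_p = I_s × N_s/N_p = 4.81 × 73/919 = 0.38208 A.
P = V_p I_p = 120 × 0.38208 = 45.8 W.

P ≈ 45.8 W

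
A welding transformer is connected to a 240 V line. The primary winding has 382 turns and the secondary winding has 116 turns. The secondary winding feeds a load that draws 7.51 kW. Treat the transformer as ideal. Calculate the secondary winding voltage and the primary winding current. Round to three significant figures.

V_s = V_p × N_s/N_p = 240 × 116/382 = 72.880 V.
I_s = P/V_s = 7510/72.880 = 103.05 A.
I_p = I_s × N_s/N_p = 103.05 × 116/382 = 31.3 A.

V_s ≈ 72.9 V, I_p ≈ 31.3 A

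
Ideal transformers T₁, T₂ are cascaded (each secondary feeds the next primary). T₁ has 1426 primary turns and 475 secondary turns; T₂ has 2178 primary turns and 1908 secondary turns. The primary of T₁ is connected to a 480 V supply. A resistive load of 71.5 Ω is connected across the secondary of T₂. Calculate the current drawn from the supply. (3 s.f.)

Secondary of T₁: V = 480.00 × 475/1426 = 159.89 V.
Secondary of T₂: V = 159.89 × 1908/2178 = 140.07 V.
I_load = 140.07/71.5 = 1.9590 A, so P_out = 140.07 × 1.9590 = 274.39 W.
All ideal ⇒ P_in = P_out, so I_supply = 274.39/480 = 0.572 A.

I_supply ≈ 0.572 A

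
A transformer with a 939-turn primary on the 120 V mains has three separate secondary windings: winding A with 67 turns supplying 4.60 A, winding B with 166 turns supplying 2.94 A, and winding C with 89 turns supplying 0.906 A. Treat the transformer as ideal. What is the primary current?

V_A = 120 × 67/939 = 8.5623 V; V_B = 120 × 166/939 = 21.214 V; V_C = 120 × 89/939 = 11.374 V.
P_out = V_A I_A + V_B I_B + V_C I_C = 8.5623×4.60 + 21.214×2.94 + 11.374×0.906 = 39.387 + 62.369 + 10.305 = 112.06 W.
Ideal ⇒ P_in = P_out, so I_p = P_out/V_p = 112.06/120 = 0.934 A.

I_p ≈ 0.934 A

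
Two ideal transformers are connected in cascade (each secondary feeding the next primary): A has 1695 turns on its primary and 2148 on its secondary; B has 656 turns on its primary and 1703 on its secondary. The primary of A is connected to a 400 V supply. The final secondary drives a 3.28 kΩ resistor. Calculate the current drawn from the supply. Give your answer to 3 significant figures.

I_supply ≈ 1.32 A

After A: V = 400.00 × 2148/1695 = 506.90 V.
After B: V = 506.90 × 1703/656 = 1315.9 V.
I_load = 1315.9/3280 = 0.40120 A, so P_out = 1315.9 × 0.40120 = 527.95 W.
All ideal ⇒ P_in = P_out, so I_supply = 527.95/400 = 1.32 A.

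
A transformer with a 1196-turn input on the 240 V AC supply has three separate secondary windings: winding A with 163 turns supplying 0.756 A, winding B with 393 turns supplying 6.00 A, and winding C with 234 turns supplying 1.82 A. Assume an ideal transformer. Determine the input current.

I_in ≈ 2.43 A

V_A = 240 × 163/1196 = 32.709 V; V_B = 240 × 393/1196 = 78.863 V; V_C = 240 × 234/1196 = 46.957 V.
P_out = V_A I_A + V_B I_B + V_C I_C = 32.709×0.756 + 78.863×6.00 + 46.957×1.82 = 24.728 + 473.18 + 85.461 = 583.37 W.
Ideal ⇒ P_in = P_out, so I_in = P_out/V_in = 583.37/240 = 2.43 A.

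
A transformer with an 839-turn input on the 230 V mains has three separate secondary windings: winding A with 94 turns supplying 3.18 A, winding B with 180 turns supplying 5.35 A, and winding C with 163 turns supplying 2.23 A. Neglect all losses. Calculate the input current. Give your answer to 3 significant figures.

V_A = 230 × 94/839 = 25.769 V; V_B = 230 × 180/839 = 49.344 V; V_C = 230 × 163/839 = 44.684 V.
P_out = V_A I_A + V_B I_B + V_C I_C = 25.769×3.18 + 49.344×5.35 + 44.684×2.23 = 81.945 + 263.99 + 99.646 = 445.58 W.
Ideal ⇒ P_in = P_out, so I_in = P_out/V_in = 445.58/230 = 1.94 A.

I_in ≈ 1.94 A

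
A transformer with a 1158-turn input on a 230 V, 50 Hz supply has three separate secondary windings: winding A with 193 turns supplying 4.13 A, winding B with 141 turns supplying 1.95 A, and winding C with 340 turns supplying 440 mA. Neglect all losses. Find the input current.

V_A = 230 × 193/1158 = 38.333 V; V_B = 230 × 141/1158 = 28.005 V; V_C = 230 × 340/1158 = 67.530 V.
P_out = V_A I_A + V_B I_B + V_C I_C = 38.333×4.13 + 28.005×1.95 + 67.530×0.440 = 158.32 + 54.610 + 29.713 = 242.64 W.
Ideal ⇒ P_in = P_out, so I_in = P_out/V_in = 242.64/230 = 1.05 A.

I_in ≈ 1.05 A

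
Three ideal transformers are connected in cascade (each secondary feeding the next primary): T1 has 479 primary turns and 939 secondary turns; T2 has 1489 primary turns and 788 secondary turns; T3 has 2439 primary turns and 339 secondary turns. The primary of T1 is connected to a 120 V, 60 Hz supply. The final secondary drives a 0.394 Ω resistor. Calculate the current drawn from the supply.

I_supply ≈ 6.33 A

After T1: V = 120.00 × 939/479 = 235.24 V.
After T2: V = 235.24 × 788/1489 = 124.49 V.
After T3: V = 124.49 × 339/2439 = 17.303 V.
I_load = 17.303/0.394 = 43.917 A, so P_out = 17.303 × 43.917 = 759.92 W.
All ideal ⇒ P_in = P_out, so I_supply = 759.92/120 = 6.33 A.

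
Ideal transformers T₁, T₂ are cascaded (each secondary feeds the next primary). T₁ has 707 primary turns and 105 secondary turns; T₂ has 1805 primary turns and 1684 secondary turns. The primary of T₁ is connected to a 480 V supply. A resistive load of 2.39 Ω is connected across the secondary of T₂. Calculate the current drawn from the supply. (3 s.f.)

I_supply ≈ 3.86 A

Secondary of T₁: V = 480.00 × 105/707 = 71.287 V.
Secondary of T₂: V = 71.287 × 1684/1805 = 66.508 V.
I_load = 66.508/2.39 = 27.828 A, so P_out = 66.508 × 27.828 = 1850.8 W.
All ideal ⇒ P_in = P_out, so I_supply = 1850.8/480 = 3.86 A.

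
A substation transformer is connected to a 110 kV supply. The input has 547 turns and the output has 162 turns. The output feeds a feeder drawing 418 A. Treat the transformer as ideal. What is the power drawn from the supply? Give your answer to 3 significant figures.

P ≈ 1.36×10^7 W

I_in = I_out × N_out/N_in = 418 × 162/547 = 123.80 A.
P = V_in I_in = 110000 × 123.80 = 1.36×10^7 W.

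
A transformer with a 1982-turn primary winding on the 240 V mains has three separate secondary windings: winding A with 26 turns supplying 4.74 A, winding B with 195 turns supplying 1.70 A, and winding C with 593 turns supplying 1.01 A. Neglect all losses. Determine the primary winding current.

V_A = 240 × 26/1982 = 3.1483 V; V_B = 240 × 195/1982 = 23.613 V; V_C = 240 × 593/1982 = 71.806 V.
P_out = V_A I_A + V_B I_B + V_C I_C = 3.1483×4.74 + 23.613×1.70 + 71.806×1.01 = 14.923 + 40.141 + 72.524 = 127.59 W.
Ideal ⇒ P_in = P_out, so I_p = P_out/V_p = 127.59/240 = 0.532 A.

I_p ≈ 0.532 A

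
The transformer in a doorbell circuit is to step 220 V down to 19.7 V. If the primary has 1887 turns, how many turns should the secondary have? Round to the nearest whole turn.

N_s/N_p = V_s/V_p, so N_s = 1887 × 19.7/220 = 169.0 ≈ 169 turns.

N_s = 169 turns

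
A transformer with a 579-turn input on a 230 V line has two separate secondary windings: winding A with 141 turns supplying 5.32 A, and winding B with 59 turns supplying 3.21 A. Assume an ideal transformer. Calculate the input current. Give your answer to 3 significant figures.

I_in ≈ 1.62 A

V_A = 230 × 141/579 = 56.010 V; V_B = 230 × 59/579 = 23.437 V.
P_out = V_A I_A + V_B I_B = 56.010×5.32 + 23.437×3.21 = 297.98 + 75.233 = 373.21 W.
Ideal ⇒ P_in = P_out, so I_in = P_out/V_in = 373.21/230 = 1.62 A.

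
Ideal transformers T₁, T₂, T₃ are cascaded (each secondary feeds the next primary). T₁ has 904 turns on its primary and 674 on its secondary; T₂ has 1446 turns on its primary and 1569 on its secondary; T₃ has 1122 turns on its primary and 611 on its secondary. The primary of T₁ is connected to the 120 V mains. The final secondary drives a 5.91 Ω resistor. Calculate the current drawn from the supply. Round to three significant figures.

I_supply ≈ 3.94 A

Secondary of T₁: V = 120.00 × 674/904 = 89.469 V.
Secondary of T₂: V = 89.469 × 1569/1446 = 97.079 V.
Secondary of T₃: V = 97.079 × 611/1122 = 52.866 V.
I_load = 52.866/5.91 = 8.9452 A, so P_out = 52.866 × 8.9452 = 472.89 W.
All ideal ⇒ P_in = P_out, so I_supply = 472.89/120 = 3.94 A.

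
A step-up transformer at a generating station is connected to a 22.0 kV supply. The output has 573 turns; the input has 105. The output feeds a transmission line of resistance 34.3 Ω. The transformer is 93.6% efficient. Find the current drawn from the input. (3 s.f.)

I_in ≈ 20400 A

V_out = 22000 × 573/105 = 120060 V.
I_out = V_out/R = 120060/34.3 = 3500.2 A.
P_out = V_out I_out = 120060 × 3500.2 = 4.2023×10^8 W.
P_in = P_out/η = 4.2023×10^8/0.936 = 4.4896×10^8 W.
I_in = P_in/V_in = 4.4896×10^8/22000 = 20400 A.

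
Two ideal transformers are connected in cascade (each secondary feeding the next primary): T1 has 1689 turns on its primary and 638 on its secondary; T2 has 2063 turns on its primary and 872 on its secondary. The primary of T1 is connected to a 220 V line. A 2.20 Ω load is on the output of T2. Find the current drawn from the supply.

After T1: V = 220.00 × 638/1689 = 83.102 V.
After T2: V = 83.102 × 872/2063 = 35.126 V.
I_load = 35.126/2.20 = 15.966 A, so P_out = 35.126 × 15.966 = 560.84 W.
All ideal ⇒ P_in = P_out, so I_supply = 560.84/220 = 2.55 A.

I_supply ≈ 2.55 A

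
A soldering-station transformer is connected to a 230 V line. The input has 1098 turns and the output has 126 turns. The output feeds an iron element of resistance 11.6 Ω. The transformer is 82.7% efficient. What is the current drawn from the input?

V_out = 230 × 126/1098 = 26.393 V.
I_out = V_out/R = 26.393/11.6 = 2.2753 A.
P_out = V_out I_out = 26.393 × 2.2753 = 60.053 W.
P_in = P_out/η = 60.053/0.827 = 72.615 W.
I_in = P_in/V_in = 72.615/230 = 0.316 A.

I_in ≈ 0.316 A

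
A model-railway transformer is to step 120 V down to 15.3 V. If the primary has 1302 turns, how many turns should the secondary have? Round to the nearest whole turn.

N_s/N_p = V_s/V_p, so N_s = 1302 × 15.3/120 = 166.0 ≈ 166 turns.

N_s = 166 turns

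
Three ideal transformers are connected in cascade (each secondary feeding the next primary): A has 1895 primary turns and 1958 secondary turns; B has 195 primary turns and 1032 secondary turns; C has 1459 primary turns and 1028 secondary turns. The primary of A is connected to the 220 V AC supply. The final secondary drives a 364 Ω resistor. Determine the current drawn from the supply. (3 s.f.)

I_supply ≈ 8.97 A

After A: V = 220.00 × 1958/1895 = 227.31 V.
After B: V = 227.31 × 1032/195 = 1203.0 V.
After C: V = 1203.0 × 1028/1459 = 847.64 V.
I_load = 847.64/364 = 2.3287 A, so P_out = 847.64 × 2.3287 = 1973.9 W.
All ideal ⇒ P_in = P_out, so I_supply = 1973.9/220 = 8.97 A.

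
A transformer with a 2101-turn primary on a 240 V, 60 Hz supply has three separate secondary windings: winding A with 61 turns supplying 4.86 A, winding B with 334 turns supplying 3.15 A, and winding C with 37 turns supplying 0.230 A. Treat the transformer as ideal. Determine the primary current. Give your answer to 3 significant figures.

V_A = 240 × 61/2101 = 6.9681 V; V_B = 240 × 334/2101 = 38.153 V; V_C = 240 × 37/2101 = 4.2266 V.
P_out = V_A I_A + V_B I_B + V_C I_C = 6.9681×4.86 + 38.153×3.15 + 4.2266×0.230 = 33.865 + 120.18 + 0.97211 = 155.02 W.
Ideal ⇒ P_in = P_out, so I_p = P_out/V_p = 155.02/240 = 0.646 A.

I_p ≈ 0.646 A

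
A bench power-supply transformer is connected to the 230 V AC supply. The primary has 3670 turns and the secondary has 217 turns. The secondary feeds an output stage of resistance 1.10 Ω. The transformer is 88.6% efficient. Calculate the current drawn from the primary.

V_s = 230 × 217/3670 = 13.599 V.
I_s = V_s/R = 13.599/1.10 = 12.363 A.
P_out = V_s I_s = 13.599 × 12.363 = 168.13 W.
P_in = P_out/η = 168.13/0.886 = 189.77 W.
I_p = P_in/V_p = 189.77/230 = 0.825 A.

I_p ≈ 0.825 A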